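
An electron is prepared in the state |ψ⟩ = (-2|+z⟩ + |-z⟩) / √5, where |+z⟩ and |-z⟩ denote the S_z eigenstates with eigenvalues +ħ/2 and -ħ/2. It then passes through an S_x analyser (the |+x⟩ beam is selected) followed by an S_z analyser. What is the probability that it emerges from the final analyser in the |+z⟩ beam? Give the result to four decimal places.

First analyser (S_x): P(|+x⟩) = |⟨+x|ψ⟩|² = 1/10.
After stage 1 the state is |+x⟩; P(|+z⟩) = |⟨+z|+x⟩|² = 1/2.
Joint probability = 1/10 × 1/2 = 0.0500.

0.0500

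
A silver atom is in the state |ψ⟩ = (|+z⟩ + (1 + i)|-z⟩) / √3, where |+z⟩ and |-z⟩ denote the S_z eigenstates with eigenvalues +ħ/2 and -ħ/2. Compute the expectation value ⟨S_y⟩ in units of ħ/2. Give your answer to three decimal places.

0.667

⟨σ_y⟩ = 2 Im(a* b)/(|a|²+|b|²) with a = 1, b = (1 + i).
a* b = (1 + i), so ⟨σ_y⟩ = 2/3.
⟨S_y⟩ = (ħ/2)·⟨σ_y⟩.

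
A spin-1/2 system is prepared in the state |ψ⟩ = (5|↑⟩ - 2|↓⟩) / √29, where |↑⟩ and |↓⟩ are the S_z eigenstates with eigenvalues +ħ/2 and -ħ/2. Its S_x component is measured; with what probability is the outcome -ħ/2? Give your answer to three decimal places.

|-x⟩ = (|↑⟩ - |↓⟩)/√2, so ⟨-x|ψ⟩ = (7) / (√2·√29).
P = |7|² / 58 = 49/58.

0.845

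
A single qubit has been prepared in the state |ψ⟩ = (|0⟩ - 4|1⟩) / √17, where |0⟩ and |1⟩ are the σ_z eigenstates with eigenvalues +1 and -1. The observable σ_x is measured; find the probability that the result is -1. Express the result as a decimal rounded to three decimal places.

0.735

|-x⟩ = (|0⟩ - |1⟩)/√2, so ⟨-x|ψ⟩ = (5) / (√2·√17).
P = |5|² / 34 = 25/34.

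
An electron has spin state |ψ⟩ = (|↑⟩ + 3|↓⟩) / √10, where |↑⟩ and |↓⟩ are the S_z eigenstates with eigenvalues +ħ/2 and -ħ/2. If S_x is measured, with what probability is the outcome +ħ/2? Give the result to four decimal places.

|+x⟩ = (|↑⟩ + |↓⟩)/√2, so ⟨+x|ψ⟩ = (4) / (√2·√10).
P = |4|² / 20 = 16/20.

0.8000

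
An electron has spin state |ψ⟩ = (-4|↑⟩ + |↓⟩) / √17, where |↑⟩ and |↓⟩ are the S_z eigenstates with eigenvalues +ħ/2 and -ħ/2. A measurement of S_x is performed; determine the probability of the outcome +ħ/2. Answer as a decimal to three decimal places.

0.265

|+x⟩ = (|↑⟩ + |↓⟩)/√2, so ⟨+x|ψ⟩ = (-3) / (√2·√17).
P = |-3|² / 34 = 9/34.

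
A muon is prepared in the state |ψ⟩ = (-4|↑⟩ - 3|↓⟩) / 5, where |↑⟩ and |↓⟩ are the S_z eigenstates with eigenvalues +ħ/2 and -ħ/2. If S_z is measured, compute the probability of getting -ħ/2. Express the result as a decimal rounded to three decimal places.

0.360

The -ħ/2 outcome corresponds to |↓⟩. Its amplitude in |ψ⟩ is -3/5.
P = |-3|² / 25 = 9/25.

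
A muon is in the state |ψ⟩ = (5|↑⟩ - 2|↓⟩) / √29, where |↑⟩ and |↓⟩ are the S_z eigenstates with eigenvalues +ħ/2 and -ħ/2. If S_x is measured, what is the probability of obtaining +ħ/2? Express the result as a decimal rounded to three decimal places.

0.155

|+x⟩ = (|↑⟩ + |↓⟩)/√2, so ⟨+x|ψ⟩ = (3) / (√2·√29).
P = |3|² / 58 = 9/58.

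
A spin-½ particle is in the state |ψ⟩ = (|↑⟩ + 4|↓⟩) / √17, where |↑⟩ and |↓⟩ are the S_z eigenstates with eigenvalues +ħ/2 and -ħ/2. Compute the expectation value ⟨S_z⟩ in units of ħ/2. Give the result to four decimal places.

⟨σ_z⟩ = |a|² - |b|² divided by |a|²+|b|², with a, b the |↑⟩, |↓⟩ amplitudes.
= (1 - 16)/17 = -15/17.
⟨S_z⟩ = (ħ/2)·⟨σ_z⟩.

-0.8824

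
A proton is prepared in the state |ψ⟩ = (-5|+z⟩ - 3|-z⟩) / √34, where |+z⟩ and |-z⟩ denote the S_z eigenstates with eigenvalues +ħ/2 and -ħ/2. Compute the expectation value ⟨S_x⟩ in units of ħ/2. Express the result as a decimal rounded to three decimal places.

⟨σ_x⟩ = 2 Re(a* b)/(|a|²+|b|²) with a = -5, b = -3.
a* b = 15, so ⟨σ_x⟩ = 30/34.
⟨S_x⟩ = (ħ/2)·⟨σ_x⟩.

0.882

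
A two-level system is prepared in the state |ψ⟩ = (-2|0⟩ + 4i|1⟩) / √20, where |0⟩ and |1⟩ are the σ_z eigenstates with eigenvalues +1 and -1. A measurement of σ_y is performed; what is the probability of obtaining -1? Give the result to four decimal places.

|-y⟩ = (|0⟩ - i|1⟩)/√2, so ⟨-y|ψ⟩ = (-6) / (√2·√20).
P = |-6|² / 40 = 36/40.

0.9000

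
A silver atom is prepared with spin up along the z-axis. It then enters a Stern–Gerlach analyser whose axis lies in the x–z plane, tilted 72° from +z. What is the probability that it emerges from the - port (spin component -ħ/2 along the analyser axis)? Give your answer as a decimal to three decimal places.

For spin-½, the probability of finding spin-up along an axis at angle θ to the initial spin direction is cos²(θ/2); spin-down is sin²(θ/2).
θ = 72°, so P = sin²(36°) ≈ 0.345.

0.345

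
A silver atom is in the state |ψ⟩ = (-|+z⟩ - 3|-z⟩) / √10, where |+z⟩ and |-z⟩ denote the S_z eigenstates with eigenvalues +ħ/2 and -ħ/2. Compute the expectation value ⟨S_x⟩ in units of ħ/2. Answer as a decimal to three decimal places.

0.600

⟨σ_x⟩ = 2 Re(a* b)/(|a|²+|b|²) with a = -1, b = -3.
a* b = 3, so ⟨σ_x⟩ = 6/10.
⟨S_x⟩ = (ħ/2)·⟨σ_x⟩.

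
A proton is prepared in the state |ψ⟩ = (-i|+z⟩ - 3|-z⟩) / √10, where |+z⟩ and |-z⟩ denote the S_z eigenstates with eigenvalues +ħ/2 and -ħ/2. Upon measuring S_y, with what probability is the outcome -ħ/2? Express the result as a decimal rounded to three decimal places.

0.800

|-y⟩ = (|+z⟩ - i|-z⟩)/√2, so ⟨-y|ψ⟩ = (-4i) / (√2·√10).
P = |-4i|² / 20 = 16/20.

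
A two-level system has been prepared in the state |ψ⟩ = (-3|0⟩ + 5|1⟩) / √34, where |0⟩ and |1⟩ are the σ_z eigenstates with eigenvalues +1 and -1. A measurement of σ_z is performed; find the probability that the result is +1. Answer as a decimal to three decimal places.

0.265

The +1 outcome corresponds to |0⟩. Its amplitude in |ψ⟩ is -3/√34.
P = |-3|² / 34 = 9/34.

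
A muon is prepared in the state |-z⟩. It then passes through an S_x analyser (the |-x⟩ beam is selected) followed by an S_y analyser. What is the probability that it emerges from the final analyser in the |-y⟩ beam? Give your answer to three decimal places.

0.250

First analyser (S_x): from |-z⟩, P(|-x⟩) = 1/2.
After stage 1 the state is |-x⟩; P(|-y⟩) = |⟨-y|-x⟩|² = 1/2.
Joint probability = 1/2 × 1/2 = 0.250.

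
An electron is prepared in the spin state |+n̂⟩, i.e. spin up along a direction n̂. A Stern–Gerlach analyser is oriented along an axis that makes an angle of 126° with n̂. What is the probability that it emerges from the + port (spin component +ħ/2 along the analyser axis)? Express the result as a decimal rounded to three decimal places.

0.206

For spin-½, the probability of finding spin-up along an axis at angle θ to the initial spin direction is cos²(θ/2); spin-down is sin²(θ/2).
θ = 126°, so P = cos²(63°) ≈ 0.206.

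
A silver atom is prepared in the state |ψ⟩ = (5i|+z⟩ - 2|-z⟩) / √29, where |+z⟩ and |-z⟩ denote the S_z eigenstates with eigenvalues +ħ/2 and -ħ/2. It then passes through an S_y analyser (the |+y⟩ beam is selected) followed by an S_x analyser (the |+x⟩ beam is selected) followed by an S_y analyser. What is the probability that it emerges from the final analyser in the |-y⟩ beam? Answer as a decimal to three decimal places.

First analyser (S_y): P(|+y⟩) = |⟨+y|ψ⟩|² = 49/58.
After stage 1 the state is |+y⟩; P(|+x⟩) = |⟨+x|+y⟩|² = 1/2.
After stage 2 the state is |+x⟩; P(|-y⟩) = |⟨-y|+x⟩|² = 1/2.
Joint probability = 49/58 × 1/2 × 1/2 = 0.211.

0.211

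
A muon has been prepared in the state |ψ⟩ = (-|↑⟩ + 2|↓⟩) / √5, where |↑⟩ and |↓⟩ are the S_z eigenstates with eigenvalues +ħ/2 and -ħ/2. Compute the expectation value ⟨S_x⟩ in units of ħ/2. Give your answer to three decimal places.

-0.800

⟨σ_x⟩ = 2 Re(a* b)/(|a|²+|b|²) with a = -1, b = 2.
a* b = -2, so ⟨σ_x⟩ = -4/5.
⟨S_x⟩ = (ħ/2)·⟨σ_x⟩.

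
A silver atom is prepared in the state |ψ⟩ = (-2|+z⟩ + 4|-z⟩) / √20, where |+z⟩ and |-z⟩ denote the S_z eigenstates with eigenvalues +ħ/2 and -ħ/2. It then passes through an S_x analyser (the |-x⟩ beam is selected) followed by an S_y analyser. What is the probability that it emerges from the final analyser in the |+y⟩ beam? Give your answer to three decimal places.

0.450

First analyser (S_x): P(|-x⟩) = |⟨-x|ψ⟩|² = 36/40.
After stage 1 the state is |-x⟩; P(|+y⟩) = |⟨+y|-x⟩|² = 1/2.
Joint probability = 36/40 × 1/2 = 0.450.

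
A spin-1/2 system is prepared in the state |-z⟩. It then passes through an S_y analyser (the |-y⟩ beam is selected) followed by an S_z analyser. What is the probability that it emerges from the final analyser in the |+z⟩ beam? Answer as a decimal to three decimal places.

First analyser (S_y): from |-z⟩, P(|-y⟩) = 1/2.
After stage 1 the state is |-y⟩; P(|+z⟩) = |⟨+z|-y⟩|² = 1/2.
Joint probability = 1/2 × 1/2 = 0.250.

0.250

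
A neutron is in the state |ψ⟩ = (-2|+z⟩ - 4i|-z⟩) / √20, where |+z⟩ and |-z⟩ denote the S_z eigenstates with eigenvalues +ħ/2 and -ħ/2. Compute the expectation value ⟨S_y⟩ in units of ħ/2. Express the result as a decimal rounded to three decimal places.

0.800

⟨σ_y⟩ = 2 Im(a* b)/(|a|²+|b|²) with a = -2, b = -4i.
a* b = 8i, so ⟨σ_y⟩ = 16/20.
⟨S_y⟩ = (ħ/2)·⟨σ_y⟩.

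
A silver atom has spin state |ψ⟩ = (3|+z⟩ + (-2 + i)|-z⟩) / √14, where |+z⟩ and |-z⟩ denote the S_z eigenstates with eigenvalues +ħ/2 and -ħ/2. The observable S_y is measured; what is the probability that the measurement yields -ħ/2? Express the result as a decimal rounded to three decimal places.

0.286

|-y⟩ = (|+z⟩ - i|-z⟩)/√2, so ⟨-y|ψ⟩ = (2 - 2i) / (√2·√14).
P = |2 - 2i|² / 28 = 8/28.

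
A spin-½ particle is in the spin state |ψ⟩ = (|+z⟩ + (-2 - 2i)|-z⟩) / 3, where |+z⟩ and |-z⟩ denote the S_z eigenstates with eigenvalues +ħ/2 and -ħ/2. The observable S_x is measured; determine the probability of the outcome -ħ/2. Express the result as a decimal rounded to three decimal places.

|-x⟩ = (|+z⟩ - |-z⟩)/√2, so ⟨-x|ψ⟩ = (3 + 2i) / (√2·3).
P = |3 + 2i|² / 18 = 13/18.

0.722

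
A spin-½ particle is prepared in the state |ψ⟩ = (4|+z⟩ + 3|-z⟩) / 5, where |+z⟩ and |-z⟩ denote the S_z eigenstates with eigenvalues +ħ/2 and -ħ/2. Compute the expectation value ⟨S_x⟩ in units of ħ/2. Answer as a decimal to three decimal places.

⟨σ_x⟩ = 2 Re(a* b)/(|a|²+|b|²) with a = 4, b = 3.
a* b = 12, so ⟨σ_x⟩ = 24/25.
⟨S_x⟩ = (ħ/2)·⟨σ_x⟩.

0.960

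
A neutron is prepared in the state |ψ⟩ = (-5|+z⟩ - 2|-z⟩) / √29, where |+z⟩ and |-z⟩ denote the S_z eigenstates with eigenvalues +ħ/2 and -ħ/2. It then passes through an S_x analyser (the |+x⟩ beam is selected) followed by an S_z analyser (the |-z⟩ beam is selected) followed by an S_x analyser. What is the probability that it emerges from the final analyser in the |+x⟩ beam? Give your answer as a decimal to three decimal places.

0.211

First analyser (S_x): P(|+x⟩) = |⟨+x|ψ⟩|² = 49/58.
After stage 1 the state is |+x⟩; P(|-z⟩) = |⟨-z|+x⟩|² = 1/2.
After stage 2 the state is |-z⟩; P(|+x⟩) = |⟨+x|-z⟩|² = 1/2.
Joint probability = 49/58 × 1/2 × 1/2 = 0.211.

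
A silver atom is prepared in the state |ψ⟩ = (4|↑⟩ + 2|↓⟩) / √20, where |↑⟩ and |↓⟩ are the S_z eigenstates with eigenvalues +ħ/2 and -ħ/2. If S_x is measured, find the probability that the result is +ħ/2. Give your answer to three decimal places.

0.900

|+x⟩ = (|↑⟩ + |↓⟩)/√2, so ⟨+x|ψ⟩ = (6) / (√2·√20).
P = |6|² / 40 = 36/40.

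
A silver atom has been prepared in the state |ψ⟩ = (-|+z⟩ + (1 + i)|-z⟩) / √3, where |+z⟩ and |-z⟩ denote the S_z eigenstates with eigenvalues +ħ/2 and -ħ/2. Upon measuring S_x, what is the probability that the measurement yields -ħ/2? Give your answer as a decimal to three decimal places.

0.833

|-x⟩ = (|+z⟩ - |-z⟩)/√2, so ⟨-x|ψ⟩ = (-2 - i) / (√2·√3).
P = |-2 - i|² / 6 = 5/6.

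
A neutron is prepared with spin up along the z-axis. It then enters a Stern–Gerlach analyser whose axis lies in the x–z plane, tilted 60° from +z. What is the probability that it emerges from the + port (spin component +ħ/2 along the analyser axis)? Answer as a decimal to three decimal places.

0.750

For spin-½, the probability of finding spin-up along an axis at angle θ to the initial spin direction is cos²(θ/2); spin-down is sin²(θ/2).
θ = 60°, so P = cos²(30°) ≈ 0.750.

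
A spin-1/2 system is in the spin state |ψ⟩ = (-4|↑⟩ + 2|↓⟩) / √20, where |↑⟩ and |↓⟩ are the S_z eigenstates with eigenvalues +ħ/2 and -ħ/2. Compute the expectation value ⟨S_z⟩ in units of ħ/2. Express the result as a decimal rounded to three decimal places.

⟨σ_z⟩ = |a|² - |b|² divided by |a|²+|b|², with a, b the |↑⟩, |↓⟩ amplitudes.
= (16 - 4)/20 = 12/20.
⟨S_z⟩ = (ħ/2)·⟨σ_z⟩.

0.600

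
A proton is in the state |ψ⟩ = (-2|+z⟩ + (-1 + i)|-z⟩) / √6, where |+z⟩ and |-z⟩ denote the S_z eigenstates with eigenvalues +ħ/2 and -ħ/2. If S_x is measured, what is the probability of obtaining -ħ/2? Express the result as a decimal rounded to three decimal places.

0.167

|-x⟩ = (|+z⟩ - |-z⟩)/√2, so ⟨-x|ψ⟩ = (-1 - i) / (√2·√6).
P = |-1 - i|² / 12 = 2/12.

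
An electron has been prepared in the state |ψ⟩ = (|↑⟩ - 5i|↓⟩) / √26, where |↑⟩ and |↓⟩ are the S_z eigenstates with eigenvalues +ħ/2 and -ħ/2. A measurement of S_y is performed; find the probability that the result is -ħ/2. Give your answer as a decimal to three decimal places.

|-y⟩ = (|↑⟩ - i|↓⟩)/√2, so ⟨-y|ψ⟩ = (6) / (√2·√26).
P = |6|² / 52 = 36/52.

0.692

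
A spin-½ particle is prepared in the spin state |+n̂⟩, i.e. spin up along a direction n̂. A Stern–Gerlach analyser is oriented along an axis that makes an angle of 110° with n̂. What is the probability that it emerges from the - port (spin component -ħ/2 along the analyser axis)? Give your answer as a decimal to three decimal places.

0.671

For spin-½, the probability of finding spin-up along an axis at angle θ to the initial spin direction is cos²(θ/2); spin-down is sin²(θ/2).
θ = 110°, so P = sin²(55°) ≈ 0.671.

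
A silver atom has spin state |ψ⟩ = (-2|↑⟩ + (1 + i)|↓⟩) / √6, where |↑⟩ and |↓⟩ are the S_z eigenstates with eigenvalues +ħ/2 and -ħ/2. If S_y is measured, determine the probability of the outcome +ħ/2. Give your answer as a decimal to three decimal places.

|+y⟩ = (|↑⟩ + i|↓⟩)/√2, so ⟨+y|ψ⟩ = (-1 - i) / (√2·√6).
P = |-1 - i|² / 12 = 2/12.

0.167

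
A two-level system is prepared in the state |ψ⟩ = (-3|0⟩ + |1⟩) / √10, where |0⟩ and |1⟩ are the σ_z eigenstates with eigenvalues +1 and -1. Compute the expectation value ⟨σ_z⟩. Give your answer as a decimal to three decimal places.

0.800

⟨σ_z⟩ = |a|² - |b|² divided by |a|²+|b|², with a, b the |0⟩, |1⟩ amplitudes.
= (9 - 1)/10 = 8/10.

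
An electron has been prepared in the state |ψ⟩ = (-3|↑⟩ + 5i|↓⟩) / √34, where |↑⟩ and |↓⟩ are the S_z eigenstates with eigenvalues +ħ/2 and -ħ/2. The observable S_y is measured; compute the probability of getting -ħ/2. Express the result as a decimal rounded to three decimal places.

|-y⟩ = (|↑⟩ - i|↓⟩)/√2, so ⟨-y|ψ⟩ = (-8) / (√2·√34).
P = |-8|² / 68 = 64/68.

0.941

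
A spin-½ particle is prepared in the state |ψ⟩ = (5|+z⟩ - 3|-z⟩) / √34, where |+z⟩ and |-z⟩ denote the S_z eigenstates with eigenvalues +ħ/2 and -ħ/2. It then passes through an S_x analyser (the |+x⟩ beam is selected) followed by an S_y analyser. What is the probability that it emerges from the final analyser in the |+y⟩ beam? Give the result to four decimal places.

First analyser (S_x): P(|+x⟩) = |⟨+x|ψ⟩|² = 4/68.
After stage 1 the state is |+x⟩; P(|+y⟩) = |⟨+y|+x⟩|² = 1/2.
Joint probability = 4/68 × 1/2 = 0.0294.

0.0294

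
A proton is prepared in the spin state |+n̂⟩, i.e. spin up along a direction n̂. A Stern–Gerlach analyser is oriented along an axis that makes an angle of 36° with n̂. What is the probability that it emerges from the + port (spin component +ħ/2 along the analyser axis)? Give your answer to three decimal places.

For spin-½, the probability of finding spin-up along an axis at angle θ to the initial spin direction is cos²(θ/2); spin-down is sin²(θ/2).
θ = 36°, so P = cos²(18°) ≈ 0.905.

0.905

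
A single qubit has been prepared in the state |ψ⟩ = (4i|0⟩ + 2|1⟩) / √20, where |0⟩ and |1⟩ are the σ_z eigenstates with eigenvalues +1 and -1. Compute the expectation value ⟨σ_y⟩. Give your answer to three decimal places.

⟨σ_y⟩ = 2 Im(a* b)/(|a|²+|b|²) with a = 4i, b = 2.
a* b = -8i, so ⟨σ_y⟩ = -16/20.

-0.800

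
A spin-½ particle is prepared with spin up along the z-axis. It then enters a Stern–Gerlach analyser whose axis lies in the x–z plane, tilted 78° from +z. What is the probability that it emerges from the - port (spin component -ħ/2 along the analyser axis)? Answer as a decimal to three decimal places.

For spin-½, the probability of finding spin-up along an axis at angle θ to the initial spin direction is cos²(θ/2); spin-down is sin²(θ/2).
θ = 78°, so P = sin²(39°) ≈ 0.396.

0.396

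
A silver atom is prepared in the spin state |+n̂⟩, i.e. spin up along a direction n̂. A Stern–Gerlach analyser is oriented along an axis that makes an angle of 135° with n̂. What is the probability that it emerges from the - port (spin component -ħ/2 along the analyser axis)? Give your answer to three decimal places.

0.854

For spin-½, the probability of finding spin-up along an axis at angle θ to the initial spin direction is cos²(θ/2); spin-down is sin²(θ/2).
θ = 135°, so P = sin²(67.5°) ≈ 0.854.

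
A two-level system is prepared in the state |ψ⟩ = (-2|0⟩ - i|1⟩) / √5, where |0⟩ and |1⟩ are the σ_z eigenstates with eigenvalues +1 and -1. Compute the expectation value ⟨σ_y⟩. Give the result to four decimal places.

⟨σ_y⟩ = 2 Im(a* b)/(|a|²+|b|²) with a = -2, b = -i.
a* b = 2i, so ⟨σ_y⟩ = 4/5.

0.8000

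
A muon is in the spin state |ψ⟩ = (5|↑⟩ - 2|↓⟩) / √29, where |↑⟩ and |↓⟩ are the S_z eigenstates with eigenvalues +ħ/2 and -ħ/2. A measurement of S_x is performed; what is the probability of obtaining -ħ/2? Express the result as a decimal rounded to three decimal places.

0.845

|-x⟩ = (|↑⟩ - |↓⟩)/√2, so ⟨-x|ψ⟩ = (7) / (√2·√29).
P = |7|² / 58 = 49/58.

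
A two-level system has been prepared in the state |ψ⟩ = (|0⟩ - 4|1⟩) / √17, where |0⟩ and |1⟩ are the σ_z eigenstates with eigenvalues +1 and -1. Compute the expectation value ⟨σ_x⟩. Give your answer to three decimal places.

-0.471

⟨σ_x⟩ = 2 Re(a* b)/(|a|²+|b|²) with a = 1, b = -4.
a* b = -4, so ⟨σ_x⟩ = -8/17.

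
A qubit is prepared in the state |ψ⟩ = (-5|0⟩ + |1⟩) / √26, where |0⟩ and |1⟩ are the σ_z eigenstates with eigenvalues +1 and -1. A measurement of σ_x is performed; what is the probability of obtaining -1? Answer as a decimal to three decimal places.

|-x⟩ = (|0⟩ - |1⟩)/√2, so ⟨-x|ψ⟩ = (-6) / (√2·√26).
P = |-6|² / 52 = 36/52.

0.692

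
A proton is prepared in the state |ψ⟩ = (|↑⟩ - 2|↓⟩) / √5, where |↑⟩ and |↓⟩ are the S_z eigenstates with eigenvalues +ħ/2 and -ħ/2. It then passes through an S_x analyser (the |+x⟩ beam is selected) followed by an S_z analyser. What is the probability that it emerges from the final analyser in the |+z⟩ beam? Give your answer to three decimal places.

First analyser (S_x): P(|+x⟩) = |⟨+x|ψ⟩|² = 1/10.
After stage 1 the state is |+x⟩; P(|+z⟩) = |⟨+z|+x⟩|² = 1/2.
Joint probability = 1/10 × 1/2 = 0.050.

0.050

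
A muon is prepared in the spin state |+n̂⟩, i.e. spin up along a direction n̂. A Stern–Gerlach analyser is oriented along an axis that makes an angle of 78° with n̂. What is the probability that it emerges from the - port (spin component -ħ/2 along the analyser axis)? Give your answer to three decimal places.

0.396

For spin-½, the probability of finding spin-up along an axis at angle θ to the initial spin direction is cos²(θ/2); spin-down is sin²(θ/2).
θ = 78°, so P = sin²(39°) ≈ 0.396.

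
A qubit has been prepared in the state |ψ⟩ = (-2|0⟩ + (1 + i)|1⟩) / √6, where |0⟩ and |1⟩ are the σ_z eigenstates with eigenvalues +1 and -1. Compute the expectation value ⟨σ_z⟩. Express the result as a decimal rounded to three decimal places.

⟨σ_z⟩ = |a|² - |b|² divided by |a|²+|b|², with a, b the |0⟩, |1⟩ amplitudes.
= (4 - 2)/6 = 2/6.

0.333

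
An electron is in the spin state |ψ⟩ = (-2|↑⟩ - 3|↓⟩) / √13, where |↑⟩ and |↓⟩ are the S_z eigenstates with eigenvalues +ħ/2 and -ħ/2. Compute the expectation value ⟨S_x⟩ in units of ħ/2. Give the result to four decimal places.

⟨σ_x⟩ = 2 Re(a* b)/(|a|²+|b|²) with a = -2, b = -3.
a* b = 6, so ⟨σ_x⟩ = 12/13.
⟨S_x⟩ = (ħ/2)·⟨σ_x⟩.

0.9231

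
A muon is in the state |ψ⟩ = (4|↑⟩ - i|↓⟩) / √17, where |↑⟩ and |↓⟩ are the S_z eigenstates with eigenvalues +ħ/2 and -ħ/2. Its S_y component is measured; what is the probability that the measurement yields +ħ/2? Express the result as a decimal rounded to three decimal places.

|+y⟩ = (|↑⟩ + i|↓⟩)/√2, so ⟨+y|ψ⟩ = (3) / (√2·√17).
P = |3|² / 34 = 9/34.

0.265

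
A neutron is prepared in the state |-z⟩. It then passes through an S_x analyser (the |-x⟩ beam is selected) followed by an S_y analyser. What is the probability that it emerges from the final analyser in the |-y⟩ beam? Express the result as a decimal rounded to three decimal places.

First analyser (S_x): from |-z⟩, P(|-x⟩) = 1/2.
After stage 1 the state is |-x⟩; P(|-y⟩) = |⟨-y|-x⟩|² = 1/2.
Joint probability = 1/2 × 1/2 = 0.250.

0.250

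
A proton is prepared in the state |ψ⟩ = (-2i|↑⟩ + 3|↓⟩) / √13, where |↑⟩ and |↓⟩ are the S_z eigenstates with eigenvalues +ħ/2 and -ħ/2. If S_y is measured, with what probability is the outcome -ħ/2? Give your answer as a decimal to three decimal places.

0.038

|-y⟩ = (|↑⟩ - i|↓⟩)/√2, so ⟨-y|ψ⟩ = (i) / (√2·√13).
P = |i|² / 26 = 1/26.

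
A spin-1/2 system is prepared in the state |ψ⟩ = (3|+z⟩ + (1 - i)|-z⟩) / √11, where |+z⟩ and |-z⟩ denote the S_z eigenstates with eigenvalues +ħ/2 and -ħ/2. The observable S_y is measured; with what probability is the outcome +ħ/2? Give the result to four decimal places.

|+y⟩ = (|+z⟩ + i|-z⟩)/√2, so ⟨+y|ψ⟩ = (2 - i) / (√2·√11).
P = |2 - i|² / 22 = 5/22.

0.2273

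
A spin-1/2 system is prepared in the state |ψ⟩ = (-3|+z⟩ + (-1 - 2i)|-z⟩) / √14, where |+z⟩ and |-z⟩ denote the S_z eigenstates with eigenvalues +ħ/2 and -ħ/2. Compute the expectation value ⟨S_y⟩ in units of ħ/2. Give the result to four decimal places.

0.8571

⟨σ_y⟩ = 2 Im(a* b)/(|a|²+|b|²) with a = -3, b = (-1 - 2i).
a* b = (3 + 6i), so ⟨σ_y⟩ = 12/14.
⟨S_y⟩ = (ħ/2)·⟨σ_y⟩.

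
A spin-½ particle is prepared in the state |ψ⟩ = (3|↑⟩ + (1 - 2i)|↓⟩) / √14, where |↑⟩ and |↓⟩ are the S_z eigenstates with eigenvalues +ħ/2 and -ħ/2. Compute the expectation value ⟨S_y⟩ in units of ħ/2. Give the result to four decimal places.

-0.8571

⟨σ_y⟩ = 2 Im(a* b)/(|a|²+|b|²) with a = 3, b = (1 - 2i).
a* b = (3 - 6i), so ⟨σ_y⟩ = -12/14.
⟨S_y⟩ = (ħ/2)·⟨σ_y⟩.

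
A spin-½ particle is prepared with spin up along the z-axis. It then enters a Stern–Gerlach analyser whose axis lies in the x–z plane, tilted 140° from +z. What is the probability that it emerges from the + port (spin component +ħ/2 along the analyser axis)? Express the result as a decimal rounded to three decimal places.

For spin-½, the probability of finding spin-up along an axis at angle θ to the initial spin direction is cos²(θ/2); spin-down is sin²(θ/2).
θ = 140°, so P = cos²(70°) ≈ 0.117.

0.117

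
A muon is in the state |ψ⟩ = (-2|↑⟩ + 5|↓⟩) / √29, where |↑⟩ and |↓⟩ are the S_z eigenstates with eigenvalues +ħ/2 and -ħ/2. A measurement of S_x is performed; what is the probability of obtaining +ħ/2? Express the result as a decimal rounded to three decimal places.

|+x⟩ = (|↑⟩ + |↓⟩)/√2, so ⟨+x|ψ⟩ = (3) / (√2·√29).
P = |3|² / 58 = 9/58.

0.155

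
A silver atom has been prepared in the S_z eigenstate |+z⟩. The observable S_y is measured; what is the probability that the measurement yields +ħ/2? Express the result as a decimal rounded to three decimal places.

In the S_z basis, |+z⟩ = |+z⟩ and |+y⟩ = (|+z⟩ + i|-z⟩)/√2.
|⟨+y|+z⟩|² = 1/2.

0.500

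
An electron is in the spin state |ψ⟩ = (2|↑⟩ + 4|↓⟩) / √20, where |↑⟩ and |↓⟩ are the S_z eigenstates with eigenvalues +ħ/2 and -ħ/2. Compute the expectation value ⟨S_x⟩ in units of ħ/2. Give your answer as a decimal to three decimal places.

0.800

⟨σ_x⟩ = 2 Re(a* b)/(|a|²+|b|²) with a = 2, b = 4.
a* b = 8, so ⟨σ_x⟩ = 16/20.
⟨S_x⟩ = (ħ/2)·⟨σ_x⟩.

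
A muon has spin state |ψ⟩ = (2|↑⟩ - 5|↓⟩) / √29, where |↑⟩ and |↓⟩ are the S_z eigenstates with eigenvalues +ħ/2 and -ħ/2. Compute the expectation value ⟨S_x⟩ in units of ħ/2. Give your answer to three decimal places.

-0.690

⟨σ_x⟩ = 2 Re(a* b)/(|a|²+|b|²) with a = 2, b = -5.
a* b = -10, so ⟨σ_x⟩ = -20/29.
⟨S_x⟩ = (ħ/2)·⟨σ_x⟩.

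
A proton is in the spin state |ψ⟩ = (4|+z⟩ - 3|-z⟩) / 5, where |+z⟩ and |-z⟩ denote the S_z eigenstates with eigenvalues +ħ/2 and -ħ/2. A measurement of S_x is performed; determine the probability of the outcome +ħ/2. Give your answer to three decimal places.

0.020

|+x⟩ = (|+z⟩ + |-z⟩)/√2, so ⟨+x|ψ⟩ = (1) / (√2·5).
P = |1|² / 50 = 1/50.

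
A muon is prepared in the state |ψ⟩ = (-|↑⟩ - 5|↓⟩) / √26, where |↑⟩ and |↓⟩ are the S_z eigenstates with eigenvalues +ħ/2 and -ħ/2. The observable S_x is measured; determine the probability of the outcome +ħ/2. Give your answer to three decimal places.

|+x⟩ = (|↑⟩ + |↓⟩)/√2, so ⟨+x|ψ⟩ = (-6) / (√2·√26).
P = |-6|² / 52 = 36/52.

0.692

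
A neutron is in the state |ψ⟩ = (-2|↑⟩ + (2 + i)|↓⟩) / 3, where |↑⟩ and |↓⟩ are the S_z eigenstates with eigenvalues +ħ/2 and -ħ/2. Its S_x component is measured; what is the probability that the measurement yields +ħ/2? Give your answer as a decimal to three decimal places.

|+x⟩ = (|↑⟩ + |↓⟩)/√2, so ⟨+x|ψ⟩ = (i) / (√2·3).
P = |i|² / 18 = 1/18.

0.056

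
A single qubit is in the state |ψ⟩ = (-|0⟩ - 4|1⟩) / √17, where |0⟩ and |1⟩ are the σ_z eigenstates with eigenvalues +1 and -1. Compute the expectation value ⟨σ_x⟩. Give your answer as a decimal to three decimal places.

0.471

⟨σ_x⟩ = 2 Re(a* b)/(|a|²+|b|²) with a = -1, b = -4.
a* b = 4, so ⟨σ_x⟩ = 8/17.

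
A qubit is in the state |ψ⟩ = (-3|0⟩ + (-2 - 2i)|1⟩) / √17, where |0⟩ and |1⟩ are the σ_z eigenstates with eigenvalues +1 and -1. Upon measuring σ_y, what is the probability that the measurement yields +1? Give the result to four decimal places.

0.8529

|+y⟩ = (|0⟩ + i|1⟩)/√2, so ⟨+y|ψ⟩ = (-5 + 2i) / (√2·√17).
P = |-5 + 2i|² / 34 = 29/34.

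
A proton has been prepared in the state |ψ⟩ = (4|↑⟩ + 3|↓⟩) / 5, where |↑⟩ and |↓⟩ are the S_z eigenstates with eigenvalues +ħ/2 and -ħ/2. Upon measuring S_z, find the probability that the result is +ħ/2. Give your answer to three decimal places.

The +ħ/2 outcome corresponds to |↑⟩. Its amplitude in |ψ⟩ is 4/5.
P = |4|² / 25 = 16/25.

0.640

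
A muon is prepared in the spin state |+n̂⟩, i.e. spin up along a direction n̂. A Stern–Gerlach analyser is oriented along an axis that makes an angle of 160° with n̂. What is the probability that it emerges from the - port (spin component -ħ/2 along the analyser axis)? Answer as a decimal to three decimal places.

For spin-½, the probability of finding spin-up along an axis at angle θ to the initial spin direction is cos²(θ/2); spin-down is sin²(θ/2).
θ = 160°, so P = sin²(80°) ≈ 0.970.

0.970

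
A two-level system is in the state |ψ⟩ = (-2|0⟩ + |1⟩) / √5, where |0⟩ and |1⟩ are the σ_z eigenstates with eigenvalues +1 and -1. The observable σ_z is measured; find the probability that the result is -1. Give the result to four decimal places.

0.2000

The -1 outcome corresponds to |1⟩. Its amplitude in |ψ⟩ is 1/√5.
P = |1|² / 5 = 1/5.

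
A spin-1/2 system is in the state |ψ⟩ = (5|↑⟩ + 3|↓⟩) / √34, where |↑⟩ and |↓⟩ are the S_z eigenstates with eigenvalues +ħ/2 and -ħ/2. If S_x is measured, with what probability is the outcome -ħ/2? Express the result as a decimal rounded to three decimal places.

|-x⟩ = (|↑⟩ - |↓⟩)/√2, so ⟨-x|ψ⟩ = (2) / (√2·√34).
P = |2|² / 68 = 4/68.

0.059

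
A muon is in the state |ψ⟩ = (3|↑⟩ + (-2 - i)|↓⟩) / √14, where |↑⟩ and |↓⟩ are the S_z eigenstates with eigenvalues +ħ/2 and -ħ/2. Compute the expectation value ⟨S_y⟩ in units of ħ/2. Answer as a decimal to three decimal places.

-0.429

⟨σ_y⟩ = 2 Im(a* b)/(|a|²+|b|²) with a = 3, b = (-2 - i).
a* b = (-6 - 3i), so ⟨σ_y⟩ = -6/14.
⟨S_y⟩ = (ħ/2)·⟨σ_y⟩.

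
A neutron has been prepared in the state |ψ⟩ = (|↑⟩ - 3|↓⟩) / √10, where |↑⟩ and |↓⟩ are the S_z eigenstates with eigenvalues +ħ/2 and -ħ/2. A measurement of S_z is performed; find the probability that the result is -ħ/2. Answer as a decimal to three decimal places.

0.900

The -ħ/2 outcome corresponds to |↓⟩. Its amplitude in |ψ⟩ is -3/√10.
P = |-3|² / 10 = 9/10.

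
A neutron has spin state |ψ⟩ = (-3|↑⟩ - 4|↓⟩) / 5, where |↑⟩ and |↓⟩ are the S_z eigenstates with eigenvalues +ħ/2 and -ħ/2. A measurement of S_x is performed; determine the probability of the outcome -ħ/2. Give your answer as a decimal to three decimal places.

|-x⟩ = (|↑⟩ - |↓⟩)/√2, so ⟨-x|ψ⟩ = (1) / (√2·5).
P = |1|² / 50 = 1/50.

0.020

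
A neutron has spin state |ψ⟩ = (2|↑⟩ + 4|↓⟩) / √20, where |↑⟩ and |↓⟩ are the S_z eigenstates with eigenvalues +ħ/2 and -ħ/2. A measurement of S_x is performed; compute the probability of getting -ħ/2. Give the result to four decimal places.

|-x⟩ = (|↑⟩ - |↓⟩)/√2, so ⟨-x|ψ⟩ = (-2) / (√2·√20).
P = |-2|² / 40 = 4/40.

0.1000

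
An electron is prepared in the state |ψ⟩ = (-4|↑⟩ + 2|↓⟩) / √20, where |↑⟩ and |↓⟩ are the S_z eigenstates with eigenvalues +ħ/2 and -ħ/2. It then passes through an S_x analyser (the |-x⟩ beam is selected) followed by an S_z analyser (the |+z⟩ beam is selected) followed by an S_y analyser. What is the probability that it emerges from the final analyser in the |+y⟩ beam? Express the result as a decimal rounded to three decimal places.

0.225

First analyser (S_x): P(|-x⟩) = |⟨-x|ψ⟩|² = 36/40.
After stage 1 the state is |-x⟩; P(|+z⟩) = |⟨+z|-x⟩|² = 1/2.
After stage 2 the state is |+z⟩; P(|+y⟩) = |⟨+y|+z⟩|² = 1/2.
Joint probability = 36/40 × 1/2 × 1/2 = 0.225.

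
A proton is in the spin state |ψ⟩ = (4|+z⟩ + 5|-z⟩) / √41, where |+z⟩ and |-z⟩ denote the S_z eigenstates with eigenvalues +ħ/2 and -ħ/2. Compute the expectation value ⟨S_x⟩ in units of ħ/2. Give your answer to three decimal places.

0.976

⟨σ_x⟩ = 2 Re(a* b)/(|a|²+|b|²) with a = 4, b = 5.
a* b = 20, so ⟨σ_x⟩ = 40/41.
⟨S_x⟩ = (ħ/2)·⟨σ_x⟩.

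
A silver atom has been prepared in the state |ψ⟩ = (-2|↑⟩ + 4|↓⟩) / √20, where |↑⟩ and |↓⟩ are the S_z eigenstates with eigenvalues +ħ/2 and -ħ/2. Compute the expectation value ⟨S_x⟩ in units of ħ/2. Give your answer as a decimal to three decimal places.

⟨σ_x⟩ = 2 Re(a* b)/(|a|²+|b|²) with a = -2, b = 4.
a* b = -8, so ⟨σ_x⟩ = -16/20.
⟨S_x⟩ = (ħ/2)·⟨σ_x⟩.

-0.800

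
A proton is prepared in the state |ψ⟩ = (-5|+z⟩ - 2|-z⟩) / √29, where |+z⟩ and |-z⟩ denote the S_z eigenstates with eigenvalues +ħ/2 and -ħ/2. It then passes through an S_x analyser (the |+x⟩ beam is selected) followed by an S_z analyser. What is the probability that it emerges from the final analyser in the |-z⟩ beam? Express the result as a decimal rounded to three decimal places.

First analyser (S_x): P(|+x⟩) = |⟨+x|ψ⟩|² = 49/58.
After stage 1 the state is |+x⟩; P(|-z⟩) = |⟨-z|+x⟩|² = 1/2.
Joint probability = 49/58 × 1/2 = 0.422.

0.422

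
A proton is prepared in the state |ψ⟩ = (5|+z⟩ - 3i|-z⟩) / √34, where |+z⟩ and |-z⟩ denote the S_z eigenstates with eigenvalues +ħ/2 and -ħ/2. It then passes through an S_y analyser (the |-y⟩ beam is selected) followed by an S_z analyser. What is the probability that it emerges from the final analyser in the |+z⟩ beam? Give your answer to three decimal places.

First analyser (S_y): P(|-y⟩) = |⟨-y|ψ⟩|² = 64/68.
After stage 1 the state is |-y⟩; P(|+z⟩) = |⟨+z|-y⟩|² = 1/2.
Joint probability = 64/68 × 1/2 = 0.471.

0.471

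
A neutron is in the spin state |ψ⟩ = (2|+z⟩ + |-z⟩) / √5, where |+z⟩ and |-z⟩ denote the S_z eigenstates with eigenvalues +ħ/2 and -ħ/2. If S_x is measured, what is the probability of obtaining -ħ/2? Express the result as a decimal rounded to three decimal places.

0.100

|-x⟩ = (|+z⟩ - |-z⟩)/√2, so ⟨-x|ψ⟩ = (1) / (√2·√5).
P = |1|² / 10 = 1/10.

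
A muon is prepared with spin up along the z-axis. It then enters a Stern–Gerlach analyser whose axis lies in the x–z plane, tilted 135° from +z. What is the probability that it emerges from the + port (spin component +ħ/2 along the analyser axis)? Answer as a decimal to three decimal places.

For spin-½, the probability of finding spin-up along an axis at angle θ to the initial spin direction is cos²(θ/2); spin-down is sin²(θ/2).
θ = 135°, so P = cos²(67.5°) ≈ 0.146.

0.146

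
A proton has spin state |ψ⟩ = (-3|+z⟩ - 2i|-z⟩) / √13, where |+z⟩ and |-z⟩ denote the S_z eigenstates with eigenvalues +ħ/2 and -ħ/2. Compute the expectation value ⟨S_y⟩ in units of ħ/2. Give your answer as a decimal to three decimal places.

0.923

⟨σ_y⟩ = 2 Im(a* b)/(|a|²+|b|²) with a = -3, b = -2i.
a* b = 6i, so ⟨σ_y⟩ = 12/13.
⟨S_y⟩ = (ħ/2)·⟨σ_y⟩.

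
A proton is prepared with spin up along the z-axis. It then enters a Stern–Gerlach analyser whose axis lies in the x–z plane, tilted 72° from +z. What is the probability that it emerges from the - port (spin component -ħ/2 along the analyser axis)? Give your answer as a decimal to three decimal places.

0.345

For spin-½, the probability of finding spin-up along an axis at angle θ to the initial spin direction is cos²(θ/2); spin-down is sin²(θ/2).
θ = 72°, so P = sin²(36°) ≈ 0.345.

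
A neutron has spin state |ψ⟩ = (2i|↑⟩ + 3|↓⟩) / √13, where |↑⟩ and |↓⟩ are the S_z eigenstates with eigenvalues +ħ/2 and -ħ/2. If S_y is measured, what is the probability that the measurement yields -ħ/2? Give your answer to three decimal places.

0.962

|-y⟩ = (|↑⟩ - i|↓⟩)/√2, so ⟨-y|ψ⟩ = (5i) / (√2·√13).
P = |5i|² / 26 = 25/26.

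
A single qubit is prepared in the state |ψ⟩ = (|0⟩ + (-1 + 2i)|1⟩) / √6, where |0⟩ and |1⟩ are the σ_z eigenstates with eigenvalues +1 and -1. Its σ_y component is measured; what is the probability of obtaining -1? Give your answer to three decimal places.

0.167

|-y⟩ = (|0⟩ - i|1⟩)/√2, so ⟨-y|ψ⟩ = (-1 - i) / (√2·√6).
P = |-1 - i|² / 12 = 2/12.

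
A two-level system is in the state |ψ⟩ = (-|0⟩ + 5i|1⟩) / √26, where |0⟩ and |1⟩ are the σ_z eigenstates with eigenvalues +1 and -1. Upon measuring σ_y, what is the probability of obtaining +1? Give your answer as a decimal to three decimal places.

0.308

|+y⟩ = (|0⟩ + i|1⟩)/√2, so ⟨+y|ψ⟩ = (4) / (√2·√26).
P = |4|² / 52 = 16/52.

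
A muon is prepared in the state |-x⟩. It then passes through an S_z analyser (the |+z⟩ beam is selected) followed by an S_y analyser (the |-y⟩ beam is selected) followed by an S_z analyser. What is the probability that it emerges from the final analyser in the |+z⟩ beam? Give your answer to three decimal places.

0.125

First analyser (S_z): from |-x⟩, P(|+z⟩) = 1/2.
After stage 1 the state is |+z⟩; P(|-y⟩) = |⟨-y|+z⟩|² = 1/2.
After stage 2 the state is |-y⟩; P(|+z⟩) = |⟨+z|-y⟩|² = 1/2.
Joint probability = 1/2 × 1/2 × 1/2 = 0.125.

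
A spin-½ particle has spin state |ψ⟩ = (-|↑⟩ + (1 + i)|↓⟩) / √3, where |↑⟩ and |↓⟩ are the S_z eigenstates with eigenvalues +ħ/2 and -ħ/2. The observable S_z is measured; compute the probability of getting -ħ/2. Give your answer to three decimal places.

The -ħ/2 outcome corresponds to |↓⟩. Its amplitude in |ψ⟩ is (1 + i)/√3.
P = |1 + i|² / 3 = 2/3.

0.667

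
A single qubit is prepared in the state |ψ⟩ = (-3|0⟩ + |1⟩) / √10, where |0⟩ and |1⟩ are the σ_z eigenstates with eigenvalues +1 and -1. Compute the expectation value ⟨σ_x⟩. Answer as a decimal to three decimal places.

⟨σ_x⟩ = 2 Re(a* b)/(|a|²+|b|²) with a = -3, b = 1.
a* b = -3, so ⟨σ_x⟩ = -6/10.

-0.600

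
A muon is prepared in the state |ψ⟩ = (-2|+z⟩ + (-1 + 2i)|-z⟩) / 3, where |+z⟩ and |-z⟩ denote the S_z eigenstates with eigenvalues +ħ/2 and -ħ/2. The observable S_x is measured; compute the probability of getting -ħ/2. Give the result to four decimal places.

0.2778

|-x⟩ = (|+z⟩ - |-z⟩)/√2, so ⟨-x|ψ⟩ = (-1 - 2i) / (√2·3).
P = |-1 - 2i|² / 18 = 5/18.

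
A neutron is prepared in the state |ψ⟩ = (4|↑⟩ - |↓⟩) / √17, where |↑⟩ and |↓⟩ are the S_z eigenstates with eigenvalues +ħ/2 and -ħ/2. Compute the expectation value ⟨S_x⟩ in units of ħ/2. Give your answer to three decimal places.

-0.471

⟨σ_x⟩ = 2 Re(a* b)/(|a|²+|b|²) with a = 4, b = -1.
a* b = -4, so ⟨σ_x⟩ = -8/17.
⟨S_x⟩ = (ħ/2)·⟨σ_x⟩.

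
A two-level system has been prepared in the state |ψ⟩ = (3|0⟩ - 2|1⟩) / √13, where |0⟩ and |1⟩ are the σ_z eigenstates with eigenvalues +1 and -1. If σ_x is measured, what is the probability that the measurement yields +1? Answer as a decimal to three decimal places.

0.038

|+x⟩ = (|0⟩ + |1⟩)/√2, so ⟨+x|ψ⟩ = (1) / (√2·√13).
P = |1|² / 26 = 1/26.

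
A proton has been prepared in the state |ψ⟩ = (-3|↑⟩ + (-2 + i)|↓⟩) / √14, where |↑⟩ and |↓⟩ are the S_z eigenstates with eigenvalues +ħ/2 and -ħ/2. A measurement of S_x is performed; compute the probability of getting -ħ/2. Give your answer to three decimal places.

0.071

|-x⟩ = (|↑⟩ - |↓⟩)/√2, so ⟨-x|ψ⟩ = (-1 - i) / (√2·√14).
P = |-1 - i|² / 28 = 2/28.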